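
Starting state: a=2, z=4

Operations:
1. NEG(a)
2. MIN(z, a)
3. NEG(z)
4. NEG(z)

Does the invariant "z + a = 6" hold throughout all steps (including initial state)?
No, violated after step 1

The invariant is violated after step 1.

State at each step:
Initial: a=2, z=4
After step 1: a=-2, z=4
After step 2: a=-2, z=-2
After step 3: a=-2, z=2
After step 4: a=-2, z=-2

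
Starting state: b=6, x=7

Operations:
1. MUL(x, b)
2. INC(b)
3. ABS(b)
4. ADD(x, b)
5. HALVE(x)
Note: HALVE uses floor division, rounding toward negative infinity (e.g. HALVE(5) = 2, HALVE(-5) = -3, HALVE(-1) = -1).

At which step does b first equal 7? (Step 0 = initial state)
Step 2

Tracing b:
Initial: b = 6
After step 1: b = 6
After step 2: b = 7 ← first occurrence
After step 3: b = 7
After step 4: b = 7
After step 5: b = 7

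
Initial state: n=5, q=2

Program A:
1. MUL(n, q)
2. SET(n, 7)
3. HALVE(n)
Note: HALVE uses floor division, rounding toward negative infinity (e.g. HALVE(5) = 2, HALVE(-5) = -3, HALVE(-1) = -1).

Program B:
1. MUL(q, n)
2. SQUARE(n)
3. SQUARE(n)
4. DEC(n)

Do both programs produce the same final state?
No

Program A final state: n=3, q=2
Program B final state: n=624, q=10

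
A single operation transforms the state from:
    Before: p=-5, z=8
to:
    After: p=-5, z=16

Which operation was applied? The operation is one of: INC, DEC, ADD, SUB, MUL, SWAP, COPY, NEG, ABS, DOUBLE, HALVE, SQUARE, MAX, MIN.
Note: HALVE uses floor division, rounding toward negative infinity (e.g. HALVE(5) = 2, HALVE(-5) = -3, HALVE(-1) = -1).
DOUBLE(z)

Analyzing the change:
Before: p=-5, z=8
After: p=-5, z=16
Variable z changed from 8 to 16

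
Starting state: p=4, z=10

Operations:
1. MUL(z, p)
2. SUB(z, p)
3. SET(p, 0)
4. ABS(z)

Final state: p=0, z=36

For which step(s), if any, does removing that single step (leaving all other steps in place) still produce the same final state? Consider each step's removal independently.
Step(s) 4

Testing removal of each single step:
Without step 1: final = p=0, z=6 (different)
Without step 2: final = p=0, z=40 (different)
Without step 3: final = p=4, z=36 (different)
Without step 4: final = p=0, z=36 (same)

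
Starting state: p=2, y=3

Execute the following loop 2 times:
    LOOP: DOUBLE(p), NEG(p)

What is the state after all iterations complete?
p=8, y=3

Iteration trace:
Start: p=2, y=3
After iteration 1: p=-4, y=3
After iteration 2: p=8, y=3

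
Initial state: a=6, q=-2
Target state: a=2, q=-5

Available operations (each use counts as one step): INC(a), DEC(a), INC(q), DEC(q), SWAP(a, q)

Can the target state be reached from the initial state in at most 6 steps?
No

The target state cannot be reached within 6 steps.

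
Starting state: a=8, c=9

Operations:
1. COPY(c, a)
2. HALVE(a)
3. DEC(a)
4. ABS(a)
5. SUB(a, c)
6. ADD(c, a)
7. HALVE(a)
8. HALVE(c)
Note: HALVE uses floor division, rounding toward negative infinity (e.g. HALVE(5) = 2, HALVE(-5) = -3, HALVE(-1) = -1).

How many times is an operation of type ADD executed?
1

Counting ADD operations:
Step 6: ADD(c, a) ← ADD
Total: 1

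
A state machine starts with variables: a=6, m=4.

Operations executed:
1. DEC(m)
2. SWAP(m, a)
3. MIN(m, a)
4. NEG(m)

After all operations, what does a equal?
a = 3

Tracing execution:
Step 1: DEC(m) → a = 6
Step 2: SWAP(m, a) → a = 3
Step 3: MIN(m, a) → a = 3
Step 4: NEG(m) → a = 3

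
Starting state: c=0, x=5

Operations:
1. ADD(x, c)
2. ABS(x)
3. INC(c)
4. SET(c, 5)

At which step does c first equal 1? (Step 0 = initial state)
Step 3

Tracing c:
Initial: c = 0
After step 1: c = 0
After step 2: c = 0
After step 3: c = 1 ← first occurrence
After step 4: c = 5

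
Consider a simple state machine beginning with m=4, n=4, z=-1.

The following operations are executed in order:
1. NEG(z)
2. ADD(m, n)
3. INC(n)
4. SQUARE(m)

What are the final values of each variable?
{m: 64, n: 5, z: 1}

Step-by-step execution:
Initial: m=4, n=4, z=-1
After step 1 (NEG(z)): m=4, n=4, z=1
After step 2 (ADD(m, n)): m=8, n=4, z=1
After step 3 (INC(n)): m=8, n=5, z=1
After step 4 (SQUARE(m)): m=64, n=5, z=1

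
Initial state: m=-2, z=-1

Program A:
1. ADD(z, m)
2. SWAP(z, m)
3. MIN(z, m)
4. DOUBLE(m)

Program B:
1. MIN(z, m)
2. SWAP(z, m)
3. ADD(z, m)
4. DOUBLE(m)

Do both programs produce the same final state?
No

Program A final state: m=-6, z=-3
Program B final state: m=-4, z=-4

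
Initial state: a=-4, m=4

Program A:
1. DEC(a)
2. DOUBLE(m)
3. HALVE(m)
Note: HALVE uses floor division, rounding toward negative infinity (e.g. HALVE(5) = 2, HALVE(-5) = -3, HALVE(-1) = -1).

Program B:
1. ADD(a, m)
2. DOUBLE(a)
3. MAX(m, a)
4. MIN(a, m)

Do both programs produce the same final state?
No

Program A final state: a=-5, m=4
Program B final state: a=0, m=4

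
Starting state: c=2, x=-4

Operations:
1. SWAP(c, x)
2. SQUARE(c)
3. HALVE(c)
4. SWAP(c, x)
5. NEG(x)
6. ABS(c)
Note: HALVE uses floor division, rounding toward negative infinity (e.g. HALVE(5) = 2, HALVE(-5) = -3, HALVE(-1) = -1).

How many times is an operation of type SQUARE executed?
1

Counting SQUARE operations:
Step 2: SQUARE(c) ← SQUARE
Total: 1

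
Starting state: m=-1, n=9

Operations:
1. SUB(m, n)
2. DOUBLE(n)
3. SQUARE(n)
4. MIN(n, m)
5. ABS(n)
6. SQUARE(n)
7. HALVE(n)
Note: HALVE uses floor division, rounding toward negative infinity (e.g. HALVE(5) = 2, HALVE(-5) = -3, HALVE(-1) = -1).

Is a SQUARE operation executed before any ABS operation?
Yes

First SQUARE: step 3
First ABS: step 5
Since 3 < 5, SQUARE comes first.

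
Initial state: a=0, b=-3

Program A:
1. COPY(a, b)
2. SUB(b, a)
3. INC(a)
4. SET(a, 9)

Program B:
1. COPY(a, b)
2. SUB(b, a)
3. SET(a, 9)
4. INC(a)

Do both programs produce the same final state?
No

Program A final state: a=9, b=0
Program B final state: a=10, b=0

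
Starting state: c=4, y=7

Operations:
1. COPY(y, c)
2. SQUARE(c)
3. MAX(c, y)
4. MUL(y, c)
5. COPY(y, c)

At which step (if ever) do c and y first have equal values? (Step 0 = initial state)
Step 1

c and y first become equal after step 1.

Comparing values at each step:
Initial: c=4, y=7
After step 1: c=4, y=4 ← equal!
After step 2: c=16, y=4
After step 3: c=16, y=4
After step 4: c=16, y=64
After step 5: c=16, y=16 ← equal!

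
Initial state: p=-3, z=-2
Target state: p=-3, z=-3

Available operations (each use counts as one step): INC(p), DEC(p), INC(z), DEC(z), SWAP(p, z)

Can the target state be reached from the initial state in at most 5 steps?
Yes

Path (1 step): DEC(z)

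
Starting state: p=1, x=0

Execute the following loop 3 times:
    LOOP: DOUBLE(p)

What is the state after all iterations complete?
p=8, x=0

Iteration trace:
Start: p=1, x=0
After iteration 1: p=2, x=0
After iteration 2: p=4, x=0
After iteration 3: p=8, x=0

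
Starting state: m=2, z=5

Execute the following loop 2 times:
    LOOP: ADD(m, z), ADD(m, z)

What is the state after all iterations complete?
m=22, z=5

Iteration trace:
Start: m=2, z=5
After iteration 1: m=12, z=5
After iteration 2: m=22, z=5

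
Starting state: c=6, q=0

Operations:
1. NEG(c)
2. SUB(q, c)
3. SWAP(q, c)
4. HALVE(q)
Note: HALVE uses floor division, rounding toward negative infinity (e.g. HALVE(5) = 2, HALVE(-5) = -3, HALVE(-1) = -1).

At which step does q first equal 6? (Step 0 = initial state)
Step 2

Tracing q:
Initial: q = 0
After step 1: q = 0
After step 2: q = 6 ← first occurrence
After step 3: q = -6
After step 4: q = -3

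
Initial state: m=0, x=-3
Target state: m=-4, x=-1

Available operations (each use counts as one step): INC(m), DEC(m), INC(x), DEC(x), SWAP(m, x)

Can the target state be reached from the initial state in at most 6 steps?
Yes

Path (3 steps): DEC(m) → DEC(x) → SWAP(m, x)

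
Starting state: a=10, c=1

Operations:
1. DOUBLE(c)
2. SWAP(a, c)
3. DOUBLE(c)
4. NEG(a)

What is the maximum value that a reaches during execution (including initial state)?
10

Values of a at each step:
Initial: a = 10 ← maximum
After step 1: a = 10
After step 2: a = 2
After step 3: a = 2
After step 4: a = -2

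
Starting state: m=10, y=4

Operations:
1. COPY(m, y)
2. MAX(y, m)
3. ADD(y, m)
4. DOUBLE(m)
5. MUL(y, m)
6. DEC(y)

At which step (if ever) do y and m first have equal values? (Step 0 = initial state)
Step 1

y and m first become equal after step 1.

Comparing values at each step:
Initial: y=4, m=10
After step 1: y=4, m=4 ← equal!
After step 2: y=4, m=4 ← equal!
After step 3: y=8, m=4
After step 4: y=8, m=8 ← equal!
After step 5: y=64, m=8
After step 6: y=63, m=8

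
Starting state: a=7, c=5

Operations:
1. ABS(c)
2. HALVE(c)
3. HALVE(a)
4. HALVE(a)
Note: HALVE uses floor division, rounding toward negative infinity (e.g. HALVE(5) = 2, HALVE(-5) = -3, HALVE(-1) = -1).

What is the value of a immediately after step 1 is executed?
a = 7

Tracing a through execution:
Initial: a = 7
After step 1 (ABS(c)): a = 7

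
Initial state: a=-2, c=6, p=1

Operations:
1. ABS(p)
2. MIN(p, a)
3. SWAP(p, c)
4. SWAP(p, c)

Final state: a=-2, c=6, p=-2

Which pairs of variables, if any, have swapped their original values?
None

Comparing initial and final values:
c: 6 → 6
a: -2 → -2
p: 1 → -2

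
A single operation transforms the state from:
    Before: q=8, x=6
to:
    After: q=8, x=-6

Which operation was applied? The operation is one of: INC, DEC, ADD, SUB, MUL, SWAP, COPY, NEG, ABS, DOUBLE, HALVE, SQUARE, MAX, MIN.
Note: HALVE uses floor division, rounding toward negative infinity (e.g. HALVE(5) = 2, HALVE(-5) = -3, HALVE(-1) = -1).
NEG(x)

Analyzing the change:
Before: q=8, x=6
After: q=8, x=-6
Variable x changed from 6 to -6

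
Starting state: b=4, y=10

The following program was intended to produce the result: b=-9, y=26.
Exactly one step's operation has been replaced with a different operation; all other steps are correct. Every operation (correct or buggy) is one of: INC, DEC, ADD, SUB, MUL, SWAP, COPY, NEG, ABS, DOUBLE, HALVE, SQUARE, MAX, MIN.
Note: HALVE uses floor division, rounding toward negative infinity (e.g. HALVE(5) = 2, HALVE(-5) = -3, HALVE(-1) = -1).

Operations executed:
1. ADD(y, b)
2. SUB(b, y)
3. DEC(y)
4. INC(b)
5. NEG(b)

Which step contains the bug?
Step 5

Trace with buggy code:
Initial: b=4, y=10
After step 1: b=4, y=14
After step 2: b=-10, y=14
After step 3: b=-10, y=13
After step 4: b=-9, y=13
After step 5: b=9, y=13
Actual final b=9, y=13 ≠ expected b=-9, y=26.
Step 5 is the only position where a single-operation replacement can produce the expected result.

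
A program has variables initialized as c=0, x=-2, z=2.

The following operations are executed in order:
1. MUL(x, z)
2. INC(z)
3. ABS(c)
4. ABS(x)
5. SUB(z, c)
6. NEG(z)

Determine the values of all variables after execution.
{c: 0, x: 4, z: -3}

Step-by-step execution:
Initial: c=0, x=-2, z=2
After step 1 (MUL(x, z)): c=0, x=-4, z=2
After step 2 (INC(z)): c=0, x=-4, z=3
After step 3 (ABS(c)): c=0, x=-4, z=3
After step 4 (ABS(x)): c=0, x=4, z=3
After step 5 (SUB(z, c)): c=0, x=4, z=3
After step 6 (NEG(z)): c=0, x=4, z=-3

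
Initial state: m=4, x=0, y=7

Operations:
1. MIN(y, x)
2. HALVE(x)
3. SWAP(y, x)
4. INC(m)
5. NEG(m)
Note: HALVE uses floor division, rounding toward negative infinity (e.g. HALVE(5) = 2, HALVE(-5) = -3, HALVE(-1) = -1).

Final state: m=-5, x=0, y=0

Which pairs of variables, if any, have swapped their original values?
None

Comparing initial and final values:
x: 0 → 0
y: 7 → 0
m: 4 → -5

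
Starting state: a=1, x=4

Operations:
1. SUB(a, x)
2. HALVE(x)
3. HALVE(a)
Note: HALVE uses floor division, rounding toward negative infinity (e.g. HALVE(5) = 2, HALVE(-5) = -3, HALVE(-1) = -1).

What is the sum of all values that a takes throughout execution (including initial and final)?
-7

Values of a at each step:
Initial: a = 1
After step 1: a = -3
After step 2: a = -3
After step 3: a = -2
Sum = 1 + -3 + -3 + -2 = -7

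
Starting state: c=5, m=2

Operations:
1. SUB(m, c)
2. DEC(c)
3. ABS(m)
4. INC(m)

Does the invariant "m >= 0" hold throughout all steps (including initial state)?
No, violated after step 1

The invariant is violated after step 1.

State at each step:
Initial: c=5, m=2
After step 1: c=5, m=-3
After step 2: c=4, m=-3
After step 3: c=4, m=3
After step 4: c=4, m=4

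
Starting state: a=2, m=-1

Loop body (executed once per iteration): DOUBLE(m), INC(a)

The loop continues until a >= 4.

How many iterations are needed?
2

Tracing iterations:
Initial: a=2, m=-1
After iteration 1: a=3, m=-2
After iteration 2: a=4, m=-4
a >= 4 now holds, so the loop exits after 2 iterations.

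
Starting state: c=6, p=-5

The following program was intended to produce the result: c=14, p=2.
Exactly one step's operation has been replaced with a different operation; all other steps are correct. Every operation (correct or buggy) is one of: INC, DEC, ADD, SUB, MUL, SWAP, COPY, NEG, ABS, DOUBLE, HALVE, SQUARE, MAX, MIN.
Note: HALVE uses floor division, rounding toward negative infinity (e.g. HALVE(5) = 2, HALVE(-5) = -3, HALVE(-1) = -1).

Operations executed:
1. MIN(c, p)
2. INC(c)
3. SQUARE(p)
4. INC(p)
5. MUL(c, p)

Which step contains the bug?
Step 1

Trace with buggy code:
Initial: c=6, p=-5
After step 1: c=-5, p=-5
After step 2: c=-4, p=-5
After step 3: c=-4, p=25
After step 4: c=-4, p=26
After step 5: c=-104, p=26
Actual final c=-104, p=26 ≠ expected c=14, p=2.
Step 1 is the only position where a single-operation replacement can produce the expected result.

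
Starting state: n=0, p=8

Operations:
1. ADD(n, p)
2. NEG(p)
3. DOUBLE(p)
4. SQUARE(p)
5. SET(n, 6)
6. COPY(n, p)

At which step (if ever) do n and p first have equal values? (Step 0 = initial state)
Step 1

n and p first become equal after step 1.

Comparing values at each step:
Initial: n=0, p=8
After step 1: n=8, p=8 ← equal!
After step 2: n=8, p=-8
After step 3: n=8, p=-16
After step 4: n=8, p=256
After step 5: n=6, p=256
After step 6: n=256, p=256 ← equal!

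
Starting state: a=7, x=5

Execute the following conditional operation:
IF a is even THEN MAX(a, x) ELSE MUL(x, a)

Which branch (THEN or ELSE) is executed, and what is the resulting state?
Branch: ELSE, Final state: a=7, x=35

Evaluating condition: a is even
Condition is False, so ELSE branch executes
After MUL(x, a): a=7, x=35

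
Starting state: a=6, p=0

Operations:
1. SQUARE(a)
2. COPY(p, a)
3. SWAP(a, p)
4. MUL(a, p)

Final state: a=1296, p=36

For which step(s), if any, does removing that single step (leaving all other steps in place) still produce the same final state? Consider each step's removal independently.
Step(s) 3

Testing removal of each single step:
Without step 1: final = a=36, p=6 (different)
Without step 2: final = a=0, p=36 (different)
Without step 3: final = a=1296, p=36 (same)
Without step 4: final = a=36, p=36 (different)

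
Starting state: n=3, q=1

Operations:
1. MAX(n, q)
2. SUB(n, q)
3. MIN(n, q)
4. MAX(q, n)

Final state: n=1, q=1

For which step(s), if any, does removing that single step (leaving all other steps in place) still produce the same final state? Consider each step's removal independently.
Step(s) 1, 2, 4

Testing removal of each single step:
Without step 1: final = n=1, q=1 (same)
Without step 2: final = n=1, q=1 (same)
Without step 3: final = n=2, q=2 (different)
Without step 4: final = n=1, q=1 (same)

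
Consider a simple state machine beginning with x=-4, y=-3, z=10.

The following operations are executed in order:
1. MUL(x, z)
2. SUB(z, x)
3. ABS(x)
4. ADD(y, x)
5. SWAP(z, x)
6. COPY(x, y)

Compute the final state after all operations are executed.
{x: 37, y: 37, z: 40}

Step-by-step execution:
Initial: x=-4, y=-3, z=10
After step 1 (MUL(x, z)): x=-40, y=-3, z=10
After step 2 (SUB(z, x)): x=-40, y=-3, z=50
After step 3 (ABS(x)): x=40, y=-3, z=50
After step 4 (ADD(y, x)): x=40, y=37, z=50
After step 5 (SWAP(z, x)): x=50, y=37, z=40
After step 6 (COPY(x, y)): x=37, y=37, z=40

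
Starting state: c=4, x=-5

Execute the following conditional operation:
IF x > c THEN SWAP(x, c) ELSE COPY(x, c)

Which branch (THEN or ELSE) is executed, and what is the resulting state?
Branch: ELSE, Final state: c=4, x=4

Evaluating condition: x > c
x = -5, c = 4
Condition is False, so ELSE branch executes
After COPY(x, c): c=4, x=4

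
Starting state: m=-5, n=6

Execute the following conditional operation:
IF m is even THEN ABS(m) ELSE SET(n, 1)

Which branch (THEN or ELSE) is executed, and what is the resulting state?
Branch: ELSE, Final state: m=-5, n=1

Evaluating condition: m is even
Condition is False, so ELSE branch executes
After SET(n, 1): m=-5, n=1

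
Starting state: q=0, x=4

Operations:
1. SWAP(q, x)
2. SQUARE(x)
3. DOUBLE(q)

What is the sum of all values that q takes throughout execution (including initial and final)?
16

Values of q at each step:
Initial: q = 0
After step 1: q = 4
After step 2: q = 4
After step 3: q = 8
Sum = 0 + 4 + 4 + 8 = 16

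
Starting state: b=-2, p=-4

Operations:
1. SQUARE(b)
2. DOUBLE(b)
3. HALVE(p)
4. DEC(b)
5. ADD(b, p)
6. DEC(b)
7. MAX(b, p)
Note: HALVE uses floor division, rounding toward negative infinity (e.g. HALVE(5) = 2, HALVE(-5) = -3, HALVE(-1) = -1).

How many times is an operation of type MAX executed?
1

Counting MAX operations:
Step 7: MAX(b, p) ← MAX
Total: 1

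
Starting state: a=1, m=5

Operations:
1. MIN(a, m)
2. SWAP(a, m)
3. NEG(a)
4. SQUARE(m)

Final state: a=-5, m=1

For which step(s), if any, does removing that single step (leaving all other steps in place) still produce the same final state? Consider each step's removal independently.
Step(s) 1, 4

Testing removal of each single step:
Without step 1: final = a=-5, m=1 (same)
Without step 2: final = a=-1, m=25 (different)
Without step 3: final = a=5, m=1 (different)
Without step 4: final = a=-5, m=1 (same)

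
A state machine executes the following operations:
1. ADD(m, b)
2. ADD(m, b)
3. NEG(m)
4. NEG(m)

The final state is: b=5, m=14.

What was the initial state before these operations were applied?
b=5, m=4

Working backwards:
Final state: b=5, m=14
Before step 4 (NEG(m)): b=5, m=-14
Before step 3 (NEG(m)): b=5, m=14
Before step 2 (ADD(m, b)): b=5, m=9
Before step 1 (ADD(m, b)): b=5, m=4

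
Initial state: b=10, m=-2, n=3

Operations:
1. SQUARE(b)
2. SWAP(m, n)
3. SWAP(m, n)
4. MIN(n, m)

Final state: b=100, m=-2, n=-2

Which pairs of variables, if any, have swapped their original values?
None

Comparing initial and final values:
n: 3 → -2
m: -2 → -2
b: 10 → 100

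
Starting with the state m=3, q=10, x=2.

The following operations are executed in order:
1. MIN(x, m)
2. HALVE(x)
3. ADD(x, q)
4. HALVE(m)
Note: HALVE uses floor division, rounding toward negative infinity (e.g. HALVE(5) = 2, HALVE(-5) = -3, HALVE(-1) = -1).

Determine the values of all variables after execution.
{m: 1, q: 10, x: 11}

Step-by-step execution:
Initial: m=3, q=10, x=2
After step 1 (MIN(x, m)): m=3, q=10, x=2
After step 2 (HALVE(x)): m=3, q=10, x=1
After step 3 (ADD(x, q)): m=3, q=10, x=11
After step 4 (HALVE(m)): m=1, q=10, x=11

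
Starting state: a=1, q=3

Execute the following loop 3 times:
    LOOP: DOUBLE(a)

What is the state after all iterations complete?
a=8, q=3

Iteration trace:
Start: a=1, q=3
After iteration 1: a=2, q=3
After iteration 2: a=4, q=3
After iteration 3: a=8, q=3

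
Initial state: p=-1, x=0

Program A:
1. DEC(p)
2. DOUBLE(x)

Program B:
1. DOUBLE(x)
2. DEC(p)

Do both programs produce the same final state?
Yes

Program A final state: p=-2, x=0
Program B final state: p=-2, x=0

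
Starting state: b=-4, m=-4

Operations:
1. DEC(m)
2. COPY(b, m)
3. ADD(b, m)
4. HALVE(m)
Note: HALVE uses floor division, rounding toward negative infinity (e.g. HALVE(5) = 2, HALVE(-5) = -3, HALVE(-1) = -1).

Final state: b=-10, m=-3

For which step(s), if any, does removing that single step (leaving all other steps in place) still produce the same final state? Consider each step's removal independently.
None - removing any single step changes the final result

Testing removal of each single step:
Without step 1: final = b=-8, m=-2 (different)
Without step 2: final = b=-9, m=-3 (different)
Without step 3: final = b=-5, m=-3 (different)
Without step 4: final = b=-10, m=-5 (different)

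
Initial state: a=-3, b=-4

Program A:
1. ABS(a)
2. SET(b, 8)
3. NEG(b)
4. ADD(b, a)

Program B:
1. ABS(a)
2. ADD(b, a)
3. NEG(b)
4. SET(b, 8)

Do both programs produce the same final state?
No

Program A final state: a=3, b=-5
Program B final state: a=3, b=8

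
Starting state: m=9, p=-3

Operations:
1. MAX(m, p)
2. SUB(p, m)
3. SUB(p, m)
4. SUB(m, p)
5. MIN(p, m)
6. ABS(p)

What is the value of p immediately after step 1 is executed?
p = -3

Tracing p through execution:
Initial: p = -3
After step 1 (MAX(m, p)): p = -3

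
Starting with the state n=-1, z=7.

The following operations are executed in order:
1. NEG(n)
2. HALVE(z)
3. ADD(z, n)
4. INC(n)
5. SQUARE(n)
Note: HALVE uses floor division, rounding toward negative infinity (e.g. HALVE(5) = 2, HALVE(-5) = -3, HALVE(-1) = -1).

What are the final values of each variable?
{n: 4, z: 4}

Step-by-step execution:
Initial: n=-1, z=7
After step 1 (NEG(n)): n=1, z=7
After step 2 (HALVE(z)): n=1, z=3
After step 3 (ADD(z, n)): n=1, z=4
After step 4 (INC(n)): n=2, z=4
After step 5 (SQUARE(n)): n=4, z=4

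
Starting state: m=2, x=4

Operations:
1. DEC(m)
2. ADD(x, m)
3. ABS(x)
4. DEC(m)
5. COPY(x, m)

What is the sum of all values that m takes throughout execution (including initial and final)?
5

Values of m at each step:
Initial: m = 2
After step 1: m = 1
After step 2: m = 1
After step 3: m = 1
After step 4: m = 0
After step 5: m = 0
Sum = 2 + 1 + 1 + 1 + 0 + 0 = 5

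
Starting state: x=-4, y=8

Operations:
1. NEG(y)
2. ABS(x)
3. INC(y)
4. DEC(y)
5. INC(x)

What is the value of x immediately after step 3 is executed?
x = 4

Tracing x through execution:
Initial: x = -4
After step 1 (NEG(y)): x = -4
After step 2 (ABS(x)): x = 4
After step 3 (INC(y)): x = 4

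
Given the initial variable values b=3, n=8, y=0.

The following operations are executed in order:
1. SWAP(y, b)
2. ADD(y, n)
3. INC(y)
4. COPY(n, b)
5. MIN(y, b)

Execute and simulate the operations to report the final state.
{b: 0, n: 0, y: 0}

Step-by-step execution:
Initial: b=3, n=8, y=0
After step 1 (SWAP(y, b)): b=0, n=8, y=3
After step 2 (ADD(y, n)): b=0, n=8, y=11
After step 3 (INC(y)): b=0, n=8, y=12
After step 4 (COPY(n, b)): b=0, n=0, y=12
After step 5 (MIN(y, b)): b=0, n=0, y=0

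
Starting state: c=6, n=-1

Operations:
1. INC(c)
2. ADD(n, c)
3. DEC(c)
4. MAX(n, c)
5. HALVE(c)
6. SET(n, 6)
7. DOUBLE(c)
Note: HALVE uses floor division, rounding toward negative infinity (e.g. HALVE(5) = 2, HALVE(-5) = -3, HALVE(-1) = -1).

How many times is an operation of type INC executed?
1

Counting INC operations:
Step 1: INC(c) ← INC
Total: 1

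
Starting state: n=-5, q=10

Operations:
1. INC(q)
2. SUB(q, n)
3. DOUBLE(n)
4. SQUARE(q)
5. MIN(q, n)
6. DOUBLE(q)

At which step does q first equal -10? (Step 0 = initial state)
Step 5

Tracing q:
Initial: q = 10
After step 1: q = 11
After step 2: q = 16
After step 3: q = 16
After step 4: q = 256
After step 5: q = -10 ← first occurrence
After step 6: q = -20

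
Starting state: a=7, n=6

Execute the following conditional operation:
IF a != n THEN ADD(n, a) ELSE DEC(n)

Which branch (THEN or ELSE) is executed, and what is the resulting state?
Branch: THEN, Final state: a=7, n=13

Evaluating condition: a != n
a = 7, n = 6
Condition is True, so THEN branch executes
After ADD(n, a): a=7, n=13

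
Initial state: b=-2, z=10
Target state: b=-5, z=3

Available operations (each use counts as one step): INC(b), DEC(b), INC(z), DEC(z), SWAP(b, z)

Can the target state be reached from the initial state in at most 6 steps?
No

The target state cannot be reached within 6 steps.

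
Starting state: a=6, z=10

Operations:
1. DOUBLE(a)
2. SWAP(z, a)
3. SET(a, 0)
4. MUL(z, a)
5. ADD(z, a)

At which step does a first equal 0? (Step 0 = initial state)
Step 3

Tracing a:
Initial: a = 6
After step 1: a = 12
After step 2: a = 10
After step 3: a = 0 ← first occurrence
After step 4: a = 0
After step 5: a = 0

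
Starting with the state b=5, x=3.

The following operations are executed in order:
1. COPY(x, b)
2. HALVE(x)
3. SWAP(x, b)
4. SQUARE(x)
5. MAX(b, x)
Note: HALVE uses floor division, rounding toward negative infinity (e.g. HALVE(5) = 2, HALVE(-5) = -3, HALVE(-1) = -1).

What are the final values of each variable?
{b: 25, x: 25}

Step-by-step execution:
Initial: b=5, x=3
After step 1 (COPY(x, b)): b=5, x=5
After step 2 (HALVE(x)): b=5, x=2
After step 3 (SWAP(x, b)): b=2, x=5
After step 4 (SQUARE(x)): b=2, x=25
After step 5 (MAX(b, x)): b=25, x=25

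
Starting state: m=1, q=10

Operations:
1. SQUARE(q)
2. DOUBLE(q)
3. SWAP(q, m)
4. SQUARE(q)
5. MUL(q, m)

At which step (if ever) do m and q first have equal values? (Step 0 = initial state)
Step 5

m and q first become equal after step 5.

Comparing values at each step:
Initial: m=1, q=10
After step 1: m=1, q=100
After step 2: m=1, q=200
After step 3: m=200, q=1
After step 4: m=200, q=1
After step 5: m=200, q=200 ← equal!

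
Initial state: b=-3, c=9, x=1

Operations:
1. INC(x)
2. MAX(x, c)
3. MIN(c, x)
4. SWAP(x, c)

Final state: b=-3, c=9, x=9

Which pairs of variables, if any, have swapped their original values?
None

Comparing initial and final values:
b: -3 → -3
c: 9 → 9
x: 1 → 9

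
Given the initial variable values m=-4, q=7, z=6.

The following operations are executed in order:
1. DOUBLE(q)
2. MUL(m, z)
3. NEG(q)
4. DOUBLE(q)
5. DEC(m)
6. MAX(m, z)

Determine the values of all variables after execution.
{m: 6, q: -28, z: 6}

Step-by-step execution:
Initial: m=-4, q=7, z=6
After step 1 (DOUBLE(q)): m=-4, q=14, z=6
After step 2 (MUL(m, z)): m=-24, q=14, z=6
After step 3 (NEG(q)): m=-24, q=-14, z=6
After step 4 (DOUBLE(q)): m=-24, q=-28, z=6
After step 5 (DEC(m)): m=-25, q=-28, z=6
After step 6 (MAX(m, z)): m=6, q=-28, z=6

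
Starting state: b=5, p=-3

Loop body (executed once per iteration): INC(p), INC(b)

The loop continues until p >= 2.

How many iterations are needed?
5

Tracing iterations:
Initial: b=5, p=-3
After iteration 1: b=6, p=-2
After iteration 2: b=7, p=-1
After iteration 3: b=8, p=0
After iteration 4: b=9, p=1
After iteration 5: b=10, p=2
p >= 2 now holds, so the loop exits after 5 iterations.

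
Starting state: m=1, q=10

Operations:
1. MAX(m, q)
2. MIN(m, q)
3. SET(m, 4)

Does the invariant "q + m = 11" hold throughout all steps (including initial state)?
No, violated after step 1

The invariant is violated after step 1.

State at each step:
Initial: m=1, q=10
After step 1: m=10, q=10
After step 2: m=10, q=10
After step 3: m=4, q=10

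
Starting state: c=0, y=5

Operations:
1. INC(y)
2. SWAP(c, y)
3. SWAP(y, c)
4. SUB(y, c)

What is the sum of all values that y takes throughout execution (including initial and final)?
23

Values of y at each step:
Initial: y = 5
After step 1: y = 6
After step 2: y = 0
After step 3: y = 6
After step 4: y = 6
Sum = 5 + 6 + 0 + 6 + 6 = 23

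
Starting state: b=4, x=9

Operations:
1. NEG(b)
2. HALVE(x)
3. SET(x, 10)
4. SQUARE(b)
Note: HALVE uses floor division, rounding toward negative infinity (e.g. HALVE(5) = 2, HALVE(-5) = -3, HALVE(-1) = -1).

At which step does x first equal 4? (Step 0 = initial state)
Step 2

Tracing x:
Initial: x = 9
After step 1: x = 9
After step 2: x = 4 ← first occurrence
After step 3: x = 10
After step 4: x = 10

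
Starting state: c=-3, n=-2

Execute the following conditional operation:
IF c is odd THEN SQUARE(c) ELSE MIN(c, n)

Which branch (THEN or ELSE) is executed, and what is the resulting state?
Branch: THEN, Final state: c=9, n=-2

Evaluating condition: c is odd
Condition is True, so THEN branch executes
After SQUARE(c): c=9, n=-2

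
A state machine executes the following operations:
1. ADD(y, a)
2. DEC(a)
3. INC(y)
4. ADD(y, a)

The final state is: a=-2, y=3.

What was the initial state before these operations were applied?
a=-1, y=5

Working backwards:
Final state: a=-2, y=3
Before step 4 (ADD(y, a)): a=-2, y=5
Before step 3 (INC(y)): a=-2, y=4
Before step 2 (DEC(a)): a=-1, y=4
Before step 1 (ADD(y, a)): a=-1, y=5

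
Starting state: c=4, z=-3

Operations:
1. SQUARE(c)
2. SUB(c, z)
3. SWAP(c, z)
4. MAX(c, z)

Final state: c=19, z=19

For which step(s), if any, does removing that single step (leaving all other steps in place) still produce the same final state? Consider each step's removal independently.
None - removing any single step changes the final result

Testing removal of each single step:
Without step 1: final = c=7, z=7 (different)
Without step 2: final = c=16, z=16 (different)
Without step 3: final = c=19, z=-3 (different)
Without step 4: final = c=-3, z=19 (different)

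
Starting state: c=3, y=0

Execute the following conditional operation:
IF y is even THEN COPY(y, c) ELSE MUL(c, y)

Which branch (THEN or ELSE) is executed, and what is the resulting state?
Branch: THEN, Final state: c=3, y=3

Evaluating condition: y is even
Condition is True, so THEN branch executes
After COPY(y, c): c=3, y=3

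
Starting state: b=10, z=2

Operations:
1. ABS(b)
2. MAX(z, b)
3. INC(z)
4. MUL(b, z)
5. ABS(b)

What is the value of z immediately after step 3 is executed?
z = 11

Tracing z through execution:
Initial: z = 2
After step 1 (ABS(b)): z = 2
After step 2 (MAX(z, b)): z = 10
After step 3 (INC(z)): z = 11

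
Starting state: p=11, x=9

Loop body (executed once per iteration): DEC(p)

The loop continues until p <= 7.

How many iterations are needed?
4

Tracing iterations:
Initial: p=11, x=9
After iteration 1: p=10, x=9
After iteration 2: p=9, x=9
After iteration 3: p=8, x=9
After iteration 4: p=7, x=9
p <= 7 now holds, so the loop exits after 4 iterations.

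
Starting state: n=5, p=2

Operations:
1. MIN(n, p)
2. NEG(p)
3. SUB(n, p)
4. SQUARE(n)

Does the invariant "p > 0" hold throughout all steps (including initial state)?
No, violated after step 2

The invariant is violated after step 2.

State at each step:
Initial: n=5, p=2
After step 1: n=2, p=2
After step 2: n=2, p=-2
After step 3: n=4, p=-2
After step 4: n=16, p=-2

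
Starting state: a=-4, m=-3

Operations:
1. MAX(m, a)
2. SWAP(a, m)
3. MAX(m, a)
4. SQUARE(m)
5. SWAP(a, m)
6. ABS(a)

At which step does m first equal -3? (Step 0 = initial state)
Step 0

Tracing m:
Initial: m = -3 ← first occurrence
After step 1: m = -3
After step 2: m = -4
After step 3: m = -3
After step 4: m = 9
After step 5: m = -3
After step 6: m = -3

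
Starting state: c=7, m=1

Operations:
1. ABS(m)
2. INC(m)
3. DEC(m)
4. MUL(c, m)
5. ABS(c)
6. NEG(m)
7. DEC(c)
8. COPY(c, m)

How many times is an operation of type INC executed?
1

Counting INC operations:
Step 2: INC(m) ← INC
Total: 1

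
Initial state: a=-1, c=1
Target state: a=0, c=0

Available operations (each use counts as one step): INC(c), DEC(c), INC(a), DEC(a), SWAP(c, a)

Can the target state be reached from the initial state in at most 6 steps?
Yes

Path (2 steps): DEC(c) → INC(a)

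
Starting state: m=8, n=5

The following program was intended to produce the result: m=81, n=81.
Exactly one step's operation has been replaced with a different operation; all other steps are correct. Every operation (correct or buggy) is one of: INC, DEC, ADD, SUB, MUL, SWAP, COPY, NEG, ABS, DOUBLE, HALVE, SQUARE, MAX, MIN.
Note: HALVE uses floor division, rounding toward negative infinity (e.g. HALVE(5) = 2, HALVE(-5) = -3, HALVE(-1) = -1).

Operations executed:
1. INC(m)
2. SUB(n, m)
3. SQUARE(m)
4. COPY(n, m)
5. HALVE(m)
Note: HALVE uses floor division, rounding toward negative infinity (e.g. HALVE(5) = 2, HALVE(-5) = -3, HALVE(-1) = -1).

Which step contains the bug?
Step 5

Trace with buggy code:
Initial: m=8, n=5
After step 1: m=9, n=5
After step 2: m=9, n=-4
After step 3: m=81, n=-4
After step 4: m=81, n=81
After step 5: m=40, n=81
Actual final m=40, n=81 ≠ expected m=81, n=81.
Step 5 is the only position where a single-operation replacement can produce the expected result.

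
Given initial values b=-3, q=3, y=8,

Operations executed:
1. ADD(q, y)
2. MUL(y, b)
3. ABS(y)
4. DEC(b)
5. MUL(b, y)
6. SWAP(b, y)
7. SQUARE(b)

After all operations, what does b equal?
b = 576

Tracing execution:
Step 1: ADD(q, y) → b = -3
Step 2: MUL(y, b) → b = -3
Step 3: ABS(y) → b = -3
Step 4: DEC(b) → b = -4
Step 5: MUL(b, y) → b = -96
Step 6: SWAP(b, y) → b = 24
Step 7: SQUARE(b) → b = 576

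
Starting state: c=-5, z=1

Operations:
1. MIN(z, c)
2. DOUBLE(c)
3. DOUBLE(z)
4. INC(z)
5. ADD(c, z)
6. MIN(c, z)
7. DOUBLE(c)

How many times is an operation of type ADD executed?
1

Counting ADD operations:
Step 5: ADD(c, z) ← ADD
Total: 1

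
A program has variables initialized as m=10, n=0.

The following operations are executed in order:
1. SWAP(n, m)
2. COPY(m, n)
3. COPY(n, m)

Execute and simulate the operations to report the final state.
{m: 10, n: 10}

Step-by-step execution:
Initial: m=10, n=0
After step 1 (SWAP(n, m)): m=0, n=10
After step 2 (COPY(m, n)): m=10, n=10
After step 3 (COPY(n, m)): m=10, n=10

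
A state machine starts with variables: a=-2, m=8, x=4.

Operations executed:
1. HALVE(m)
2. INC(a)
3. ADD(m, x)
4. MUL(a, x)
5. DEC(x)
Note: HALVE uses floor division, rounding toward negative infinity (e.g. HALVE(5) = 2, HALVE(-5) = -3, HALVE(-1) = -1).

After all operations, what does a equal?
a = -4

Tracing execution:
Step 1: HALVE(m) → a = -2
Step 2: INC(a) → a = -1
Step 3: ADD(m, x) → a = -1
Step 4: MUL(a, x) → a = -4
Step 5: DEC(x) → a = -4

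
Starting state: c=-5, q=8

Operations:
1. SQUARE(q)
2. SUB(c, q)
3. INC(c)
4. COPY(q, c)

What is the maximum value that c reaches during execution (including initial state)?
-5

Values of c at each step:
Initial: c = -5 ← maximum
After step 1: c = -5
After step 2: c = -69
After step 3: c = -68
After step 4: c = -68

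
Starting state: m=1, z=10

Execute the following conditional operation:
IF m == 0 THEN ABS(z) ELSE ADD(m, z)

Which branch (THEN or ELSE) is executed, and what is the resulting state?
Branch: ELSE, Final state: m=11, z=10

Evaluating condition: m == 0
m = 1
Condition is False, so ELSE branch executes
After ADD(m, z): m=11, z=10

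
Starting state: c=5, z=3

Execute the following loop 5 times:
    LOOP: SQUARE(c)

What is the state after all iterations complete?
c=23283064365386962890625, z=3

Iteration trace:
Start: c=5, z=3
After iteration 1: c=25, z=3
After iteration 2: c=625, z=3
After iteration 3: c=390625, z=3
After iteration 4: c=152587890625, z=3
After iteration 5: c=23283064365386962890625, z=3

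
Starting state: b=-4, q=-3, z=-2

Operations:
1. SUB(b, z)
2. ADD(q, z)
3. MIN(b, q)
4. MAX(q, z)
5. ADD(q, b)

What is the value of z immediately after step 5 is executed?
z = -2

Tracing z through execution:
Initial: z = -2
After step 1 (SUB(b, z)): z = -2
After step 2 (ADD(q, z)): z = -2
After step 3 (MIN(b, q)): z = -2
After step 4 (MAX(q, z)): z = -2
After step 5 (ADD(q, b)): z = -2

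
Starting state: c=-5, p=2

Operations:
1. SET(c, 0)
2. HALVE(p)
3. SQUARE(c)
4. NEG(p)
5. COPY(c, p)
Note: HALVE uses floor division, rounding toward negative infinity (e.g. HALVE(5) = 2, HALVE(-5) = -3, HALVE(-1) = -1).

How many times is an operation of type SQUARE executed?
1

Counting SQUARE operations:
Step 3: SQUARE(c) ← SQUARE
Total: 1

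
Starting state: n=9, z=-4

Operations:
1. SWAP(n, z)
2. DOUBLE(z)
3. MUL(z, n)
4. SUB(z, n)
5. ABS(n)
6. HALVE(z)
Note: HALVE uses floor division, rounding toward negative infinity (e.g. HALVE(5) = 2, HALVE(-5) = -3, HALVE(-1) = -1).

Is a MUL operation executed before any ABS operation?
Yes

First MUL: step 3
First ABS: step 5
Since 3 < 5, MUL comes first.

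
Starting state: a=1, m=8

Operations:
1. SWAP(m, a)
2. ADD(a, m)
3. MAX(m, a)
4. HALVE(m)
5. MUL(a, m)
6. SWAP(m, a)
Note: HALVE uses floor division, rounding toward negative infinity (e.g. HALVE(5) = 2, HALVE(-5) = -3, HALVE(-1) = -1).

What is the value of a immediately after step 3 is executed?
a = 9

Tracing a through execution:
Initial: a = 1
After step 1 (SWAP(m, a)): a = 8
After step 2 (ADD(a, m)): a = 9
After step 3 (MAX(m, a)): a = 9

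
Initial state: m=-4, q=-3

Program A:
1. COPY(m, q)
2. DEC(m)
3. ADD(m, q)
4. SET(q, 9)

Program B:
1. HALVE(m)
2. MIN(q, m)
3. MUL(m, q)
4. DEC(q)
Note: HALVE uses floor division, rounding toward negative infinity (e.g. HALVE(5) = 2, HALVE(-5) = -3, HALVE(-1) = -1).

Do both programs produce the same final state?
No

Program A final state: m=-7, q=9
Program B final state: m=6, q=-4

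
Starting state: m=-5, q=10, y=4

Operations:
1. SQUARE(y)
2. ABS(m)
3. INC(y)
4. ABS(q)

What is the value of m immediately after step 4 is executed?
m = 5

Tracing m through execution:
Initial: m = -5
After step 1 (SQUARE(y)): m = -5
After step 2 (ABS(m)): m = 5
After step 3 (INC(y)): m = 5
After step 4 (ABS(q)): m = 5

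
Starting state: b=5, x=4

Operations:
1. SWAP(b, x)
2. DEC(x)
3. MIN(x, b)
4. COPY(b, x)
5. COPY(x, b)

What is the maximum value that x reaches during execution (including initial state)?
5

Values of x at each step:
Initial: x = 4
After step 1: x = 5 ← maximum
After step 2: x = 4
After step 3: x = 4
After step 4: x = 4
After step 5: x = 4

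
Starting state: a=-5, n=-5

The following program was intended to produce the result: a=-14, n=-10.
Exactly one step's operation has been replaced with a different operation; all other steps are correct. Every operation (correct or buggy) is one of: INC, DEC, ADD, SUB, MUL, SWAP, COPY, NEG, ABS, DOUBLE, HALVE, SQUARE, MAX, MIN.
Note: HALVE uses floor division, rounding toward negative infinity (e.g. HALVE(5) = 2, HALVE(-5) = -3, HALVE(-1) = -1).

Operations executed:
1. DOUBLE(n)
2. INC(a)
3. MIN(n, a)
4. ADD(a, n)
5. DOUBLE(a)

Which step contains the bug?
Step 5

Trace with buggy code:
Initial: a=-5, n=-5
After step 1: a=-5, n=-10
After step 2: a=-4, n=-10
After step 3: a=-4, n=-10
After step 4: a=-14, n=-10
After step 5: a=-28, n=-10
Actual final a=-28, n=-10 ≠ expected a=-14, n=-10.
Step 5 is the only position where a single-operation replacement can produce the expected result.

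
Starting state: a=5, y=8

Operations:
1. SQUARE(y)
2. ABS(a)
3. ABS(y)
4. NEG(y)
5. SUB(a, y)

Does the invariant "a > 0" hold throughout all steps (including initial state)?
Yes

The invariant holds at every step.

State at each step:
Initial: a=5, y=8
After step 1: a=5, y=64
After step 2: a=5, y=64
After step 3: a=5, y=64
After step 4: a=5, y=-64
After step 5: a=69, y=-64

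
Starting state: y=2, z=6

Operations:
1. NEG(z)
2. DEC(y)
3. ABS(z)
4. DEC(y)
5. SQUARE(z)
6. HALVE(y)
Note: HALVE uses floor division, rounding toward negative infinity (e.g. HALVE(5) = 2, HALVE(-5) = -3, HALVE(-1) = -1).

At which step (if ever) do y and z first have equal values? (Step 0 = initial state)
Never

y and z never become equal during execution.

Comparing values at each step:
Initial: y=2, z=6
After step 1: y=2, z=-6
After step 2: y=1, z=-6
After step 3: y=1, z=6
After step 4: y=0, z=6
After step 5: y=0, z=36
After step 6: y=0, z=36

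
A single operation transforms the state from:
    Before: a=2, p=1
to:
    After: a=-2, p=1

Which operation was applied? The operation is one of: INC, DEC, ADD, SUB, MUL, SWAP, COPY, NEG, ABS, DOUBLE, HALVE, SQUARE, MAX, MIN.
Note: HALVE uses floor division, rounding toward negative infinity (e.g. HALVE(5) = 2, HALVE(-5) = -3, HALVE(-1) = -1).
NEG(a)

Analyzing the change:
Before: a=2, p=1
After: a=-2, p=1
Variable a changed from 2 to -2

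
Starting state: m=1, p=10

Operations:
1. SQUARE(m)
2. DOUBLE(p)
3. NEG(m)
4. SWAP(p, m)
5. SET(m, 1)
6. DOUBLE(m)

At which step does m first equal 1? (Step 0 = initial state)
Step 0

Tracing m:
Initial: m = 1 ← first occurrence
After step 1: m = 1
After step 2: m = 1
After step 3: m = -1
After step 4: m = 20
After step 5: m = 1
After step 6: m = 2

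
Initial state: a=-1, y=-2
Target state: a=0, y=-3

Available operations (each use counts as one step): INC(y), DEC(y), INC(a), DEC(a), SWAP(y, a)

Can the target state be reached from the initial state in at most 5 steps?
Yes

Path (2 steps): DEC(y) → INC(a)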